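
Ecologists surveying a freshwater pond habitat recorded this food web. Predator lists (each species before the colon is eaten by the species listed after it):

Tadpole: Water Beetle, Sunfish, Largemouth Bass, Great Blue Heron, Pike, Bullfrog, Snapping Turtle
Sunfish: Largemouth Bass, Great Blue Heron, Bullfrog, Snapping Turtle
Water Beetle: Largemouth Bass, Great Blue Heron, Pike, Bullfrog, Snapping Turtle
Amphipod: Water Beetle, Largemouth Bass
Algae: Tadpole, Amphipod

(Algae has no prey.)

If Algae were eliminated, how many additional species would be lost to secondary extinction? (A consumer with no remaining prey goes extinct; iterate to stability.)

9

Remove Algae.
Round 1: Tadpole (all prey gone), Amphipod (all prey gone) → extinct.
Round 2: Water Beetle (all prey gone), Sunfish (all prey gone) → extinct.
Round 3: Largemouth Bass (all prey gone), Great Blue Heron (all prey gone), Pike (all prey gone), Bullfrog (all prey gone), Snapping Turtle (all prey gone) → extinct.
No further losses. Total secondary extinctions: 9.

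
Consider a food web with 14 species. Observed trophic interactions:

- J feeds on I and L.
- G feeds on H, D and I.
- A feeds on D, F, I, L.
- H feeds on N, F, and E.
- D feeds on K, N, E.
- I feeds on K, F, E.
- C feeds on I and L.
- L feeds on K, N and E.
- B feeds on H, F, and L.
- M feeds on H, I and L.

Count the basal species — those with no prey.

4

Basal species (no prey listed): K, F, N, E.
Count: 4.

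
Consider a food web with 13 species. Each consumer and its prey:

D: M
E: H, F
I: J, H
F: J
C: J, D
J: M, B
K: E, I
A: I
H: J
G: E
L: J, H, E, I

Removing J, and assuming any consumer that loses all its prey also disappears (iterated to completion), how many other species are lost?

8

Remove J.
Round 1: H (all prey gone), F (all prey gone) → extinct.
Round 2: E (all prey gone), I (all prey gone) → extinct.
Round 3: L (all prey gone), K (all prey gone), G (all prey gone), A (all prey gone) → extinct.
No further losses. Total secondary extinctions: 8.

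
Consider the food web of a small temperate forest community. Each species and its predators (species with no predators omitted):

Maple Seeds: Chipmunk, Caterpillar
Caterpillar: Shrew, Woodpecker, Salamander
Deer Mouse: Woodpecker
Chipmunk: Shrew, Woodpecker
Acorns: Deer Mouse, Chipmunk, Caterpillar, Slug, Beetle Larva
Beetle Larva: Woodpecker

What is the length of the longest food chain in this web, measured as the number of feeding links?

2 links

One longest chain: Maple Seeds → Chipmunk → Shrew.
It has 3 species and 2 links.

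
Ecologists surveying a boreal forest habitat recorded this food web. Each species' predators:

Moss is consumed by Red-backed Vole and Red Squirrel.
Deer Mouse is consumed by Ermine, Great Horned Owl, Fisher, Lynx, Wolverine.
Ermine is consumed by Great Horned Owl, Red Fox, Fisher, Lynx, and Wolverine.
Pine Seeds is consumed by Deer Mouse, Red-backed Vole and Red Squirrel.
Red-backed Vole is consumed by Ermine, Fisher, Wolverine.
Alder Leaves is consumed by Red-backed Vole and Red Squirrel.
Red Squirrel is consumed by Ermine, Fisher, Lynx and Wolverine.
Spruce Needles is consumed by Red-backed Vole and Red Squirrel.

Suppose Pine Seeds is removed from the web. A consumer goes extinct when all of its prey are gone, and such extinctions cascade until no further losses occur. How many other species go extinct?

Remove Pine Seeds.
Round 1: Deer Mouse (all prey gone) → extinct.
No further losses. Total secondary extinctions: 1.

1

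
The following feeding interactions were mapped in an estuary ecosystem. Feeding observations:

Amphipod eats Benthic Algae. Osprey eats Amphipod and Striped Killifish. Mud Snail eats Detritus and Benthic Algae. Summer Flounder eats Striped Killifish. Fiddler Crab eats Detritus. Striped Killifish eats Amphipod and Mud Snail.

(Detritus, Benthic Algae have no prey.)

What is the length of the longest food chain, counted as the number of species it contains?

One longest chain: Benthic Algae → Amphipod → Striped Killifish → Summer Flounder.
It has 4 species and 3 links.

4 species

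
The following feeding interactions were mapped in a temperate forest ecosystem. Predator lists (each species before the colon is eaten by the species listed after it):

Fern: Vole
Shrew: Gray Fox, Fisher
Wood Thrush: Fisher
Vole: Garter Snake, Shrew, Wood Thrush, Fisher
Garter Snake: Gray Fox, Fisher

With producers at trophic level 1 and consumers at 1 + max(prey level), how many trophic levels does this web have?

Producers (level 1): Fern.
Fern → Vole → Garter Snake → Fisher gives Fisher level 4.
No species has a prey at level 4, so no species reaches level 5.

4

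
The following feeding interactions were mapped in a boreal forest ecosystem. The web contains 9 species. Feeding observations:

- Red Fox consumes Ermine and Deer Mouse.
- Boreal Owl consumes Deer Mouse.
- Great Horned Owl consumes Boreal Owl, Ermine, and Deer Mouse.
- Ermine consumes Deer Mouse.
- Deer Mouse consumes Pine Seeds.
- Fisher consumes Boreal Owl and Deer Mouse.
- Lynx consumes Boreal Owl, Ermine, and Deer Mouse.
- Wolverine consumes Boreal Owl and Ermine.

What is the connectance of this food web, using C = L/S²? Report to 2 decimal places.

The web has S = 9 species and L = 15 feeding links.
C = L / S² = 15 / 81 = 0.1852 ≈ 0.19.

C = 0.19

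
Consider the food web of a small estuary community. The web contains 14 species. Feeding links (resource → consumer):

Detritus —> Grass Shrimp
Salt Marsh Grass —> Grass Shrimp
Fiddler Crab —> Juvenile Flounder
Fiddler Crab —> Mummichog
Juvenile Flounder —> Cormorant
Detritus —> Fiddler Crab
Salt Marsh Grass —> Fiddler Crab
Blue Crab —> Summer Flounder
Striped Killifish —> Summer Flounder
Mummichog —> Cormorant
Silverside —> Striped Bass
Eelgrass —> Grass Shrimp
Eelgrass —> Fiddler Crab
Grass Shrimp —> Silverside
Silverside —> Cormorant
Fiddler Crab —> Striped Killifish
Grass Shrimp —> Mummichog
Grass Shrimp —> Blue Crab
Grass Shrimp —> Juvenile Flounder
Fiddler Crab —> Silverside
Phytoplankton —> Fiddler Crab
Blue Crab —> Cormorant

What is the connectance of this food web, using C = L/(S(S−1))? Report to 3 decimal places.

The web has S = 14 species and L = 22 feeding links.
C = L / (S(S−1)) = 22 / 182 = 0.1209 ≈ 0.121.

C = 0.121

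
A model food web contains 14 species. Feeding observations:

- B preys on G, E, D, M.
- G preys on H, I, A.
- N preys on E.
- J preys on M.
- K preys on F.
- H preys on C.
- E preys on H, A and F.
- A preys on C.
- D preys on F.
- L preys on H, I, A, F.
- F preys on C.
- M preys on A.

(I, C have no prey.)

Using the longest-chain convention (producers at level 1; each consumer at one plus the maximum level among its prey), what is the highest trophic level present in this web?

Producers (level 1): I, C.
C → A → M → J gives J level 4.
No species has a prey at level 4, so no species reaches level 5.

4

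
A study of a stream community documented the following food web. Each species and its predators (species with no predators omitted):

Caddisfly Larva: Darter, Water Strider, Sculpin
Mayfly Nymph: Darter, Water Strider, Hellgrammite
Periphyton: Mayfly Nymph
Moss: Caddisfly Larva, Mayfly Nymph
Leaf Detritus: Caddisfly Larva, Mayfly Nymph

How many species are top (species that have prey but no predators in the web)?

Top species (has prey, but nothing eats it): Darter, Water Strider, Sculpin, Hellgrammite.
Count: 4.

4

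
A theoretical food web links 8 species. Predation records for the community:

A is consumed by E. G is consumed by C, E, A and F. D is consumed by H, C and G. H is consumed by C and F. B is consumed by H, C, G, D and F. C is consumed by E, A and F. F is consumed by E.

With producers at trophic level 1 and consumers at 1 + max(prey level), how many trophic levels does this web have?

6

Producers (level 1): B.
B → D → G → C → F → E gives E level 6.
No species has a prey at level 6, so no species reaches level 7.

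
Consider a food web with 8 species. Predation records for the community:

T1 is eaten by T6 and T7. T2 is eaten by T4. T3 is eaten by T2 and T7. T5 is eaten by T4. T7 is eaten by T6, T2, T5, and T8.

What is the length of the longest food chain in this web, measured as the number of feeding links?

3 links

One longest chain: T3 → T7 → T2 → T4.
It has 4 species and 3 links.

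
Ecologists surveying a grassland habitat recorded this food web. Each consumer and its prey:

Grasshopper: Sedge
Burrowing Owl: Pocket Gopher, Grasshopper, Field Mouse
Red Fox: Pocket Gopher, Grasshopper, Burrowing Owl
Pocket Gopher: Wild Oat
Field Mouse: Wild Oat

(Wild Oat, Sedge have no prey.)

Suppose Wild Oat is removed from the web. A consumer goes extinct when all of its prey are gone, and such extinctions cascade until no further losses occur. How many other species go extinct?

Remove Wild Oat.
Round 1: Pocket Gopher (all prey gone), Field Mouse (all prey gone) → extinct.
No further losses. Total secondary extinctions: 2.

2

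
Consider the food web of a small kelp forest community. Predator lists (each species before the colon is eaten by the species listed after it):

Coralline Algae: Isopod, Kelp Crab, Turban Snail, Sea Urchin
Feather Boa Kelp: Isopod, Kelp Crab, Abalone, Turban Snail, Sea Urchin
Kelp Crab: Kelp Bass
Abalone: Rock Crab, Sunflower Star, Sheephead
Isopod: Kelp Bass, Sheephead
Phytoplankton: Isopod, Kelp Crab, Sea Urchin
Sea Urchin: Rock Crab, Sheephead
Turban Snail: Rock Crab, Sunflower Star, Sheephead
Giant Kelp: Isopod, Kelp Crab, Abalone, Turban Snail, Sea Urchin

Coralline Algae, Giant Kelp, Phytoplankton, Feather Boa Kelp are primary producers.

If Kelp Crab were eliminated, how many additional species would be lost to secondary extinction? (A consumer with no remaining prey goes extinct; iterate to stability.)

Remove Kelp Crab.
Every predator of it retains at least one other prey: Kelp Bass still has Isopod.
No consumer loses all prey, so no secondary extinctions occur.

0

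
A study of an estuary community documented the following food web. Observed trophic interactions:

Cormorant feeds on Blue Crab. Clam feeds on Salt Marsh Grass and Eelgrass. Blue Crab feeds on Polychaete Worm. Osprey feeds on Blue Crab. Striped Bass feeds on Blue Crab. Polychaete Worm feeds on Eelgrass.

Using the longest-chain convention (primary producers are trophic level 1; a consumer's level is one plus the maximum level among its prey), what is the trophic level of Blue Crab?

Trophic level 3

Eelgrass is a producer → level 1.
Polychaete Worm eats Eelgrass → level 2.
Blue Crab eats Polychaete Worm → level 3.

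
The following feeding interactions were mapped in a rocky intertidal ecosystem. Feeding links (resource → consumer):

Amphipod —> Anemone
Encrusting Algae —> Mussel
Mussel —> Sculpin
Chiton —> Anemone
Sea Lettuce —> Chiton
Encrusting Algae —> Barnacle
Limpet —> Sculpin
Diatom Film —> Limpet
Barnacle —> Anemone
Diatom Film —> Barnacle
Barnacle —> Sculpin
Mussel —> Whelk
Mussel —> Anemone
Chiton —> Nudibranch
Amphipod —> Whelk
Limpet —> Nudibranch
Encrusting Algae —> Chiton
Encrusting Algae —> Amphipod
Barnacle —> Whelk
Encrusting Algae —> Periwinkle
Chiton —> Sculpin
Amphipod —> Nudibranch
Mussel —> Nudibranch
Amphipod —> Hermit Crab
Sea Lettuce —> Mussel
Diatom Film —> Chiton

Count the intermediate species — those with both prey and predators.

5

Intermediate species (has both prey and predators): Barnacle, Mussel, Chiton, Limpet, Amphipod.
Count: 5.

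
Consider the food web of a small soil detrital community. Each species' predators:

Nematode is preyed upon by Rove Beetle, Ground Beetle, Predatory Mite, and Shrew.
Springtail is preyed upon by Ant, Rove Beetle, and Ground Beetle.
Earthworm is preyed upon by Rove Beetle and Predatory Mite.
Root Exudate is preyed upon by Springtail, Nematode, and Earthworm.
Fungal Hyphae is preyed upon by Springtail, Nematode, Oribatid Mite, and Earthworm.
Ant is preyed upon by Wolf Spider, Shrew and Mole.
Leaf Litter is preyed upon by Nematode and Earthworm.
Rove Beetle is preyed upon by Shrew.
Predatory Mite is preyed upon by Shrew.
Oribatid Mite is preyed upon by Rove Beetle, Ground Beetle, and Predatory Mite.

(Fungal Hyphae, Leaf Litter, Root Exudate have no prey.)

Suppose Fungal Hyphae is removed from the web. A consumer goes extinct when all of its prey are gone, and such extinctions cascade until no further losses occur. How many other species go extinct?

1

Remove Fungal Hyphae.
Round 1: Oribatid Mite (all prey gone) → extinct.
No further losses. Total secondary extinctions: 1.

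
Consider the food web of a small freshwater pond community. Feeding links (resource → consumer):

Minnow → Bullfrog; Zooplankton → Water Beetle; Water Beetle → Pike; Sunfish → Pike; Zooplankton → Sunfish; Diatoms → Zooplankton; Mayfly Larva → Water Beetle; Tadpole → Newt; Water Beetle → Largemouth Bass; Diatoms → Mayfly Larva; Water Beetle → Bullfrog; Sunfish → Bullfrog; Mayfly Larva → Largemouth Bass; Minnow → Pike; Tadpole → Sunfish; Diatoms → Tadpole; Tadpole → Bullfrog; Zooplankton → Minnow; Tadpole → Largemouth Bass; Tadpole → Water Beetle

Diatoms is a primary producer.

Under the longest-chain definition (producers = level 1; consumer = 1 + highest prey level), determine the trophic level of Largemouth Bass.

Diatoms is a producer → level 1.
Zooplankton eats Diatoms → level 2.
Water Beetle eats Zooplankton (level 2); other prey at levels: Mayfly Larva 2, Tadpole 2 → level 3.
Largemouth Bass eats Water Beetle (level 3); other prey at levels: Mayfly Larva 2, Tadpole 2 → level 4.

Trophic level 4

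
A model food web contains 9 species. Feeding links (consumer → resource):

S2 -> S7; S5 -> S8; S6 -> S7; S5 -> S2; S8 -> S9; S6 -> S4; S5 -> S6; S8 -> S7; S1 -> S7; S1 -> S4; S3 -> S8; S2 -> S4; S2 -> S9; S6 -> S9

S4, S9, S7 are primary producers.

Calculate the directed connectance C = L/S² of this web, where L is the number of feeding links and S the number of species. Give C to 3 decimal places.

The web has S = 9 species and L = 14 feeding links.
C = L / S² = 14 / 81 = 0.1728 ≈ 0.173.

C = 0.173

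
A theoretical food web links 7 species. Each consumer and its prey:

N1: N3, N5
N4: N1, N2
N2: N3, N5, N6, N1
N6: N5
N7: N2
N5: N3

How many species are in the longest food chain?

One longest chain: N3 → N5 → N6 → N2 → N4.
It has 5 species and 4 links.

5 species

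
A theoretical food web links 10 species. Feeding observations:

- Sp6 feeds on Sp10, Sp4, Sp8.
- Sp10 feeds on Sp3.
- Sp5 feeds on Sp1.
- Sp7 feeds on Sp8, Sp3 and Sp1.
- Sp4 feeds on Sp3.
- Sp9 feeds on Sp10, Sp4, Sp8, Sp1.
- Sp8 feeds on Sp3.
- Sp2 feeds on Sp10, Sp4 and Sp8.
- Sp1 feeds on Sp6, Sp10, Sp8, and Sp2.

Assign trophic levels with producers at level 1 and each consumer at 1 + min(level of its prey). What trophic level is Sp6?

Trophic level 3

Sp3 is a producer → level 1.
Sp4 eats Sp3 → level 2.
Sp6 eats Sp4 → level 3.
No prey of Sp6 is below level 2, so 3 is the minimum.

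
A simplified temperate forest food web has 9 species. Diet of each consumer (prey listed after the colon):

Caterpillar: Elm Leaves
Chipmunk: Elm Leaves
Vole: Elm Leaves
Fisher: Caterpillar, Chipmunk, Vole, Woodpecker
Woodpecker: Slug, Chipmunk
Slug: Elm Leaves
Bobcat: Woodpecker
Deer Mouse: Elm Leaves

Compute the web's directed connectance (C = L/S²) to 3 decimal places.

The web has S = 9 species and L = 12 feeding links.
C = L / S² = 12 / 81 = 0.1481 ≈ 0.148.

C = 0.148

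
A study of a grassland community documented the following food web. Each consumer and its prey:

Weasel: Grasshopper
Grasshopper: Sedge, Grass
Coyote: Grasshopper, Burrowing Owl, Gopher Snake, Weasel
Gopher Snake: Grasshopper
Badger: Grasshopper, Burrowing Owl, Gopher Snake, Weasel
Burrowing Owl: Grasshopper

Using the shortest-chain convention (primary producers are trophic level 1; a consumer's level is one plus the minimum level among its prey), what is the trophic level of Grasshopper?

Trophic level 2

Sedge is a producer → level 1.
Grasshopper eats Sedge → level 2.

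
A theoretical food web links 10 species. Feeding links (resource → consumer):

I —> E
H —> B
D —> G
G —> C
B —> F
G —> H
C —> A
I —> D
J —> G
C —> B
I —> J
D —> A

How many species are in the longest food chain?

6 species

One longest chain: I → J → G → C → B → F.
It has 6 species and 5 links.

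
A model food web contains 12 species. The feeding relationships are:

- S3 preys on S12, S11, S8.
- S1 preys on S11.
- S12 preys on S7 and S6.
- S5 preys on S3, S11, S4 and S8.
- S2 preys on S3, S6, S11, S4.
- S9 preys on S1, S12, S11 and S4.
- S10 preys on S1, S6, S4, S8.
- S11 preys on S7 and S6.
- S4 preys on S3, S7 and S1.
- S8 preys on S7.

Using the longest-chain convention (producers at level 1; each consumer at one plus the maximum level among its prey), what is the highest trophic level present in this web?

5

Producers (level 1): S7, S6.
S7 → S11 → S1 → S4 → S2 gives S2 level 5.
No species has a prey at level 5, so no species reaches level 6.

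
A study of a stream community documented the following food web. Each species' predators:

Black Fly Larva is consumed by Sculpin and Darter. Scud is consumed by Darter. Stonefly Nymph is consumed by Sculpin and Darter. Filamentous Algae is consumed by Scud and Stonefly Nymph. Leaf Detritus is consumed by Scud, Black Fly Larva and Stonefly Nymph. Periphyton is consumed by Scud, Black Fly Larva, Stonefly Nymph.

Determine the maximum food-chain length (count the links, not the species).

2 links

One longest chain: Leaf Detritus → Black Fly Larva → Sculpin.
It has 3 species and 2 links.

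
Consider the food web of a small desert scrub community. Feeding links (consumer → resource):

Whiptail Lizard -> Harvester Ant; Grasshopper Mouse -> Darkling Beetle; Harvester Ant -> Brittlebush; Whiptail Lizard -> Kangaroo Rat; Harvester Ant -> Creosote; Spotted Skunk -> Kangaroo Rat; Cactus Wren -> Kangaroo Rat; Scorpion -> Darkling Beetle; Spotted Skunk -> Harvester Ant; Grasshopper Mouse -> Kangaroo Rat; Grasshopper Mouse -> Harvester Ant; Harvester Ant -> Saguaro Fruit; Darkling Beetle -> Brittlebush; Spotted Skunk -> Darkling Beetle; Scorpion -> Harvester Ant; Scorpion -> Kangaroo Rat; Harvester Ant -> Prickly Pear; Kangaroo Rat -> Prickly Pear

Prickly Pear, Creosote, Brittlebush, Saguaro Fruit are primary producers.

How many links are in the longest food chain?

One longest chain: Prickly Pear → Harvester Ant → Grasshopper Mouse.
It has 3 species and 2 links.

2 links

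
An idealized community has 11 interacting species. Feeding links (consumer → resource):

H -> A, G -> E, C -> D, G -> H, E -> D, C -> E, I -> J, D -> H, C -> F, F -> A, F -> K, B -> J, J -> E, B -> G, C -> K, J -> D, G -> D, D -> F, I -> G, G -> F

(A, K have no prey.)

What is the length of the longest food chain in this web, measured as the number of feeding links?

One longest chain: A → F → D → E → J → B.
It has 6 species and 5 links.

5 links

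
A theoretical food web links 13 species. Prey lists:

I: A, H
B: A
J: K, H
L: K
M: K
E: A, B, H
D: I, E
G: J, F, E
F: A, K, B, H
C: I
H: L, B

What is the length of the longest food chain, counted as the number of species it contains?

5 species

One longest chain: K → L → H → I → C.
It has 5 species and 4 links.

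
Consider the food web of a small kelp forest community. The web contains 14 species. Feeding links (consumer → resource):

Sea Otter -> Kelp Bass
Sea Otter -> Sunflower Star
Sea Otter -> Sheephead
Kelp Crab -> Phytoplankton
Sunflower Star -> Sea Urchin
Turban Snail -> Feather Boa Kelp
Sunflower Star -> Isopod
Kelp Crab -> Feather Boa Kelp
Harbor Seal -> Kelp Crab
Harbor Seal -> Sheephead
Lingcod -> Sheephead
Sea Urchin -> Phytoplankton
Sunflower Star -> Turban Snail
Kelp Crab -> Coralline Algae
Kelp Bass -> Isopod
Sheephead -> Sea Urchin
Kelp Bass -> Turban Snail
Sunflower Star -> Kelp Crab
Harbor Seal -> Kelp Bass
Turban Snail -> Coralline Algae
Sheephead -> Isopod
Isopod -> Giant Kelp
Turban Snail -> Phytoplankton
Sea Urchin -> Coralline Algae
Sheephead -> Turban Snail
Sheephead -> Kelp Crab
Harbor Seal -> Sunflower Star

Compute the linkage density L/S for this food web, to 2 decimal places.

There are L = 27 links among S = 14 species.
L/S = 27/14 = 1.9286 ≈ 1.93.

L/S = 1.93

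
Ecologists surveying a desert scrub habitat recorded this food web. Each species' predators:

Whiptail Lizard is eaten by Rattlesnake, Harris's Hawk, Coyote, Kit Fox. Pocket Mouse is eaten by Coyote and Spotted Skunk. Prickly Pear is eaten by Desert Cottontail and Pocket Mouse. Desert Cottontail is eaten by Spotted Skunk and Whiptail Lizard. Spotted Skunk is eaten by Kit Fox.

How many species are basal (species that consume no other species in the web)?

Basal species (no prey listed): Prickly Pear.
Count: 1.

1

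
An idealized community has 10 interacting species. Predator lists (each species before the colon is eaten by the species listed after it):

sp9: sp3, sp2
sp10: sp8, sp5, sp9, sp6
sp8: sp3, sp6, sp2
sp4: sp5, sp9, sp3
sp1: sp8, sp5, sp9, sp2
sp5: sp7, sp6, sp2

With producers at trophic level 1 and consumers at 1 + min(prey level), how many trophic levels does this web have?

Producers (level 1): sp1, sp10, sp4.
Following each consumer down to its lowest-level prey: sp1 → sp5 → sp7 (levels 1 through 3).
All prey of sp7 (sp5 2) are at level 2 or above, so sp7 is at level 1 + 2 = 3.
Every consumer has at least one prey at level 2 or below, so none exceeds level 3.

3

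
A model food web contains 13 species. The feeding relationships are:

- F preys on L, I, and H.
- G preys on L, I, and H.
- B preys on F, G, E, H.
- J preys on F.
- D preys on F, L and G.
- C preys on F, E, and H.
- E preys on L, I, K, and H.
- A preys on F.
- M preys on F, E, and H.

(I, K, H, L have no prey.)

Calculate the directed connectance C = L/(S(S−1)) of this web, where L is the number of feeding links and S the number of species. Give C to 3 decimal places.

The web has S = 13 species and L = 25 feeding links.
C = L / (S(S−1)) = 25 / 156 = 0.1603 ≈ 0.160.

C = 0.160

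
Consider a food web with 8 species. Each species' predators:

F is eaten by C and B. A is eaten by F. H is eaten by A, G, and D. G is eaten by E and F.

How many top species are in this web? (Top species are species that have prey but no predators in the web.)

4

Top species (has prey, but nothing eats it): D, E, B, C.
Count: 4.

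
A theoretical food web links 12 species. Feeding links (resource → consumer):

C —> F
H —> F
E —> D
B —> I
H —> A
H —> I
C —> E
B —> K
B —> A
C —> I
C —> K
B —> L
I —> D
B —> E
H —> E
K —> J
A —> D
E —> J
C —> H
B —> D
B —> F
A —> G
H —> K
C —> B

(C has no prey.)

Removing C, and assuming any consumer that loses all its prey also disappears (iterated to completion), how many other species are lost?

11

Remove C.
Round 1: B (all prey gone), H (all prey gone) → extinct.
Round 2: I (all prey gone), K (all prey gone), A (all prey gone), E (all prey gone), L (all prey gone), F (all prey gone) → extinct.
Round 3: D (all prey gone), G (all prey gone), J (all prey gone) → extinct.
No further losses. Total secondary extinctions: 11.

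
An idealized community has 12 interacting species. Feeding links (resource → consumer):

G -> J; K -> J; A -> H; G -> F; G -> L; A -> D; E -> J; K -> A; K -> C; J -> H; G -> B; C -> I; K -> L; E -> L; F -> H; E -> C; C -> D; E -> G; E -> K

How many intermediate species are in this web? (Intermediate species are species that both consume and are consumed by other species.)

Intermediate species (has both prey and predators): K, G, J, C, A, F.
Count: 6.

6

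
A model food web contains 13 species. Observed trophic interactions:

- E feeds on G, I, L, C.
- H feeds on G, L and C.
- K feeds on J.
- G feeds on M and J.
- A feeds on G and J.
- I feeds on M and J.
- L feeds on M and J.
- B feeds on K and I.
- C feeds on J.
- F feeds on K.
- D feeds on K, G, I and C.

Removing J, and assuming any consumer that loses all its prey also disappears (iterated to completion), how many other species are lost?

Remove J.
Round 1: K (all prey gone), C (all prey gone) → extinct.
Round 2: F (all prey gone) → extinct.
No further losses. Total secondary extinctions: 3.

3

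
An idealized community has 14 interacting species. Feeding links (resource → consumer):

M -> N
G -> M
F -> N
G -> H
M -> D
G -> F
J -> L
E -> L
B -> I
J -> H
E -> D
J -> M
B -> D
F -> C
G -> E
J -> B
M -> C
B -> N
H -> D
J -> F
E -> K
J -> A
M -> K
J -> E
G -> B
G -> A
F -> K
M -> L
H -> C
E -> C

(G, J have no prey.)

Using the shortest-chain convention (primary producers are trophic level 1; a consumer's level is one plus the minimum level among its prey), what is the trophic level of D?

G is a producer → level 1.
B eats G → level 2.
D eats B → level 3.
No prey of D is below level 2, so 3 is the minimum.

Trophic level 3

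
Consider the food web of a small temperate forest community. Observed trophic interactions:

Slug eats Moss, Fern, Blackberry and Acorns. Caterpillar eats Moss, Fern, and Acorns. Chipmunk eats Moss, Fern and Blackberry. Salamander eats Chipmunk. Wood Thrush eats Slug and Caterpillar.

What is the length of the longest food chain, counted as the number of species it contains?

One longest chain: Moss → Slug → Wood Thrush.
It has 3 species and 2 links.

3 species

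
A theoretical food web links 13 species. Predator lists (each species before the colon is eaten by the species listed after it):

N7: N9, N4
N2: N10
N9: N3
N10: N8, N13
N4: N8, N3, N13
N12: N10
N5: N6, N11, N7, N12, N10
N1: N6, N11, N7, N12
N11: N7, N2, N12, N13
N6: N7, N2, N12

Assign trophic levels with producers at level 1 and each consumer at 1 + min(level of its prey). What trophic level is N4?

N1 is a producer → level 1.
N7 eats N1 → level 2.
N4 eats N7 → level 3.
No prey of N4 is below level 2, so 3 is the minimum.

Trophic level 3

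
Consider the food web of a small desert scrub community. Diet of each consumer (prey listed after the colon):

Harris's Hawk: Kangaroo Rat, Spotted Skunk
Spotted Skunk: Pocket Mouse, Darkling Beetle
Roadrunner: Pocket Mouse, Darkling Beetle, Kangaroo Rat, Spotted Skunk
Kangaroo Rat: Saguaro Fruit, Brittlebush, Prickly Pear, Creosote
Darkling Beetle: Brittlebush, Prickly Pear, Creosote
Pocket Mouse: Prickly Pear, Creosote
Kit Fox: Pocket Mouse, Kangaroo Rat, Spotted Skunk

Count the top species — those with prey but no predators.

3

Top species (has prey, but nothing eats it): Kit Fox, Harris's Hawk, Roadrunner.
Count: 3.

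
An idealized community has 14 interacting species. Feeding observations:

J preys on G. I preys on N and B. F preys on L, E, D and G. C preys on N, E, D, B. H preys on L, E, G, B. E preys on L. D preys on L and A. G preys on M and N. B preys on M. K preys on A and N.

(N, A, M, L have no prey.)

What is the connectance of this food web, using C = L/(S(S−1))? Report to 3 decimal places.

The web has S = 14 species and L = 23 feeding links.
C = L / (S(S−1)) = 23 / 182 = 0.1264 ≈ 0.126.

C = 0.126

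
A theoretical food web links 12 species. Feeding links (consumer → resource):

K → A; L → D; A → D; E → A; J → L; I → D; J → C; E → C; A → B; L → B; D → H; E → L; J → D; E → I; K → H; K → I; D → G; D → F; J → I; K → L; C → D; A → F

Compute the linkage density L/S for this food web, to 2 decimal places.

There are L = 22 links among S = 12 species.
L/S = 22/12 = 1.8333 ≈ 1.83.

L/S = 1.83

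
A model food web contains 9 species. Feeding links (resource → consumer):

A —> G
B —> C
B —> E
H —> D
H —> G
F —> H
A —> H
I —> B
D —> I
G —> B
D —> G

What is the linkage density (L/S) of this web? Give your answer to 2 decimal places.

L/S = 1.22

There are L = 11 links among S = 9 species.
L/S = 11/9 = 1.2222 ≈ 1.22.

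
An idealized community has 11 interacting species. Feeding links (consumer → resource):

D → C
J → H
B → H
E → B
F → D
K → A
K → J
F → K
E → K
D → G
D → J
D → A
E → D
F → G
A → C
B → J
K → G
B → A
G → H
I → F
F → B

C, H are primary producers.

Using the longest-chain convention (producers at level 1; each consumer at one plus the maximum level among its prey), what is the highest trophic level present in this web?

Producers (level 1): C, H.
C → A → D → F → I gives I level 5.
No species has a prey at level 5, so no species reaches level 6.

5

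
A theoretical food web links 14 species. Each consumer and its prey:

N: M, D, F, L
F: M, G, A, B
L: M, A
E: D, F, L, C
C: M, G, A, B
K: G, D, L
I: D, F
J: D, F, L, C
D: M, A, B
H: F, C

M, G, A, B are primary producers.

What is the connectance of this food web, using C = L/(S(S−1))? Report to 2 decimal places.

C = 0.18

The web has S = 14 species and L = 32 feeding links.
C = L / (S(S−1)) = 32 / 182 = 0.1758 ≈ 0.18.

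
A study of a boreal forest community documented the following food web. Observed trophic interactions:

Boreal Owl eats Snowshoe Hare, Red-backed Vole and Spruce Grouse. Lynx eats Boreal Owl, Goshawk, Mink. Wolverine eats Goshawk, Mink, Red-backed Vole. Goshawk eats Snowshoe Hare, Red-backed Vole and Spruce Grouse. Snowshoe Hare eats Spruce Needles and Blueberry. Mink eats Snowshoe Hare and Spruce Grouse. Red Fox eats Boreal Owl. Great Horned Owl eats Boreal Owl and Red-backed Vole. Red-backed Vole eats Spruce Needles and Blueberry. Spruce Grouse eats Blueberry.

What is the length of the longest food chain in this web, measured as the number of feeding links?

One longest chain: Spruce Needles → Snowshoe Hare → Boreal Owl → Lynx.
It has 4 species and 3 links.

3 links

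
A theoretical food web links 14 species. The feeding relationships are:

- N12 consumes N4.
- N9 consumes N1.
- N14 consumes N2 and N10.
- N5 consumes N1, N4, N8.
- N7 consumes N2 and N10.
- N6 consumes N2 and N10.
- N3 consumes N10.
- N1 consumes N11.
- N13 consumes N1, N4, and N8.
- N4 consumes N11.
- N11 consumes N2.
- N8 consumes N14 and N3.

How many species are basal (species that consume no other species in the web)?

2

Basal species (no prey listed): N10, N2.
Count: 2.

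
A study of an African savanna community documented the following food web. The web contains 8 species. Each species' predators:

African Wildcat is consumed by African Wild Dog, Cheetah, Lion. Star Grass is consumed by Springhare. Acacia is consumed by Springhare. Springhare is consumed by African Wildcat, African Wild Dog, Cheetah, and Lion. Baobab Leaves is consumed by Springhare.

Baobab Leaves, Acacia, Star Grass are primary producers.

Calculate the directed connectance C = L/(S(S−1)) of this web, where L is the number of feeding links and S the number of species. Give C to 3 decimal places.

The web has S = 8 species and L = 10 feeding links.
C = L / (S(S−1)) = 10 / 56 = 0.1786 ≈ 0.179.

C = 0.179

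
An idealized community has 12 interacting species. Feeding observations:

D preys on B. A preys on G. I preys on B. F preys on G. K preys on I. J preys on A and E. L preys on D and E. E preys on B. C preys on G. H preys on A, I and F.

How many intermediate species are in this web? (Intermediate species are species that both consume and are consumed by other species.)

5

Intermediate species (has both prey and predators): F, I, E, D, A.
Count: 5.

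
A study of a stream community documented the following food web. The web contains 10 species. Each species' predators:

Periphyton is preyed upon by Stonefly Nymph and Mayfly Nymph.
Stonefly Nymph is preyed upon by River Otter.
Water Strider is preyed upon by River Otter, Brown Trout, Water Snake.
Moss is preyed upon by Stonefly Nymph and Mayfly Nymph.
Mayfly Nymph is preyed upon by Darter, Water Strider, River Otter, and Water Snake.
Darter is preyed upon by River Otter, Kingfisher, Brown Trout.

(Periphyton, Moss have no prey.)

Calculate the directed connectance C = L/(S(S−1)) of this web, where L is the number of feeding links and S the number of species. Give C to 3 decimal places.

The web has S = 10 species and L = 15 feeding links.
C = L / (S(S−1)) = 15 / 90 = 0.1667 ≈ 0.167.

C = 0.167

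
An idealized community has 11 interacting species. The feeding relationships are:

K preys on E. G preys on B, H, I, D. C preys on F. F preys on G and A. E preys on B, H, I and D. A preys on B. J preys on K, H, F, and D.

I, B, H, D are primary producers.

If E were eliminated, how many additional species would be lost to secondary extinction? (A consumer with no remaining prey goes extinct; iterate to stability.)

1

Remove E.
Round 1: K (all prey gone) → extinct.
No further losses. Total secondary extinctions: 1.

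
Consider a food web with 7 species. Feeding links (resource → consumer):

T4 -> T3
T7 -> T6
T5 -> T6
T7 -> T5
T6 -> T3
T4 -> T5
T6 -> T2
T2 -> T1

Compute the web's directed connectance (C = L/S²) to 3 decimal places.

The web has S = 7 species and L = 8 feeding links.
C = L / S² = 8 / 49 = 0.1633 ≈ 0.163.

C = 0.163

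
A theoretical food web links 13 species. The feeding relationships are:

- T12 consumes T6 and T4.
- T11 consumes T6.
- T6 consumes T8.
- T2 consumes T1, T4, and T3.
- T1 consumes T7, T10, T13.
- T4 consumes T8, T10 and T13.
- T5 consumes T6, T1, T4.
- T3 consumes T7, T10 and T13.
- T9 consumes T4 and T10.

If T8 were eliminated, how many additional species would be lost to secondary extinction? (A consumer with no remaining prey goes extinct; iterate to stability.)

2

Remove T8.
Round 1: T6 (all prey gone) → extinct.
Round 2: T11 (all prey gone) → extinct.
No further losses. Total secondary extinctions: 2.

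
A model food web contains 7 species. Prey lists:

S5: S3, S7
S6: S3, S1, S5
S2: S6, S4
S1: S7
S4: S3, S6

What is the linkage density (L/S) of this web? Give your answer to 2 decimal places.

There are L = 10 links among S = 7 species.
L/S = 10/7 = 1.4286 ≈ 1.43.

L/S = 1.43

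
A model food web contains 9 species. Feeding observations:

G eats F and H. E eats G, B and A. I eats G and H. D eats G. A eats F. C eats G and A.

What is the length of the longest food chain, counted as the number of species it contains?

One longest chain: F → A → E.
It has 3 species and 2 links.

3 species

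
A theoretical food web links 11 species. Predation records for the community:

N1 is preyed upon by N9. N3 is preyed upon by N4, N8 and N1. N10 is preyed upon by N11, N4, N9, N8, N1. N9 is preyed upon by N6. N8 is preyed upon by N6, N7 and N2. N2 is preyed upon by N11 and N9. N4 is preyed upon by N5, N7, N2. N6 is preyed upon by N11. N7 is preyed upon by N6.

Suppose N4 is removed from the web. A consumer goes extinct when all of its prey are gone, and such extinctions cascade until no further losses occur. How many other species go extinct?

Remove N4.
Round 1: N5 (all prey gone) → extinct.
No further losses. Total secondary extinctions: 1.

1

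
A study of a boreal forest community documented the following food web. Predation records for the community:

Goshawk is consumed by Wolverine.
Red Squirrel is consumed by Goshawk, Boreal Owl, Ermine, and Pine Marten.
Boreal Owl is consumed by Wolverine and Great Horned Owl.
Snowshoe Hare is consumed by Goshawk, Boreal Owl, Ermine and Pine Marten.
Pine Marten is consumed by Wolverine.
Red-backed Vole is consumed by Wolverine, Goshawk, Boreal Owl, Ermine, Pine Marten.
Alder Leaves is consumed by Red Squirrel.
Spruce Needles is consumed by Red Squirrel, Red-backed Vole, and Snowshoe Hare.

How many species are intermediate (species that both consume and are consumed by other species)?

Intermediate species (has both prey and predators): Red-backed Vole, Snowshoe Hare, Red Squirrel, Boreal Owl, Pine Marten, Goshawk.
Count: 6.

6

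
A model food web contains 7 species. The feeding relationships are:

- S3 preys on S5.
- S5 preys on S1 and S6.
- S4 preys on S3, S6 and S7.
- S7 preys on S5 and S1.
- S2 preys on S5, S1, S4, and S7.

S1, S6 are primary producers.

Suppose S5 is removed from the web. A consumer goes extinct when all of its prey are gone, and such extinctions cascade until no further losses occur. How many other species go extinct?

Remove S5.
Round 1: S3 (all prey gone) → extinct.
No further losses. Total secondary extinctions: 1.

1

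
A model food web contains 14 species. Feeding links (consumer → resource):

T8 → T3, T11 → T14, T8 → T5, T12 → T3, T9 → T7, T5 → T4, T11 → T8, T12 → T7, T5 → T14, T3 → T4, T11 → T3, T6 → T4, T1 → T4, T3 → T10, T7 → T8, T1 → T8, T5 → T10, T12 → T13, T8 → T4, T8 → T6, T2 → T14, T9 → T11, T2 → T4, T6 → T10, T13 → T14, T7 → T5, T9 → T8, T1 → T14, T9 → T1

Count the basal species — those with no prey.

3

Basal species (no prey listed): T14, T10, T4.
Count: 3.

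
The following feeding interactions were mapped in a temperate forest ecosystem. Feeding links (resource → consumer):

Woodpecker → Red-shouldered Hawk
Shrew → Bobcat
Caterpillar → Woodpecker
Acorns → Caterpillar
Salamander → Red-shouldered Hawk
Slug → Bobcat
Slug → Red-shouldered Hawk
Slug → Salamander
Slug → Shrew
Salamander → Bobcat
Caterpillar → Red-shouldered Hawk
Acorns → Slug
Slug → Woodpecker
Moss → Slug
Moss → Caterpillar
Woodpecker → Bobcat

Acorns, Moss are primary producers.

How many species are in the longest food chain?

4 species

One longest chain: Acorns → Slug → Shrew → Bobcat.
It has 4 species and 3 links.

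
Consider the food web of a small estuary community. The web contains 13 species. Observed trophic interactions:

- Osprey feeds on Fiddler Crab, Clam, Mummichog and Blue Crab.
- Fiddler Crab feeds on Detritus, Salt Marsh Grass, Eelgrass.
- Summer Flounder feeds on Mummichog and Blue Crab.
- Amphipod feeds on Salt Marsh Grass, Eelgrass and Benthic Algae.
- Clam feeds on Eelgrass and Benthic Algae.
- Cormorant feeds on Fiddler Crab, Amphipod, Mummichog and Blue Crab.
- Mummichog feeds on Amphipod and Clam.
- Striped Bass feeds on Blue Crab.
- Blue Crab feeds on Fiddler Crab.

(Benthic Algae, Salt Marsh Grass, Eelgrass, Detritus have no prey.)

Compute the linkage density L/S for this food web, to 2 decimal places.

L/S = 1.69

There are L = 22 links among S = 13 species.
L/S = 22/13 = 1.6923 ≈ 1.69.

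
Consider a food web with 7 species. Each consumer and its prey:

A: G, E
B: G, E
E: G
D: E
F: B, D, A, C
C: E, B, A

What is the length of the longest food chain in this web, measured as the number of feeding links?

One longest chain: G → E → B → C → F.
It has 5 species and 4 links.

4 links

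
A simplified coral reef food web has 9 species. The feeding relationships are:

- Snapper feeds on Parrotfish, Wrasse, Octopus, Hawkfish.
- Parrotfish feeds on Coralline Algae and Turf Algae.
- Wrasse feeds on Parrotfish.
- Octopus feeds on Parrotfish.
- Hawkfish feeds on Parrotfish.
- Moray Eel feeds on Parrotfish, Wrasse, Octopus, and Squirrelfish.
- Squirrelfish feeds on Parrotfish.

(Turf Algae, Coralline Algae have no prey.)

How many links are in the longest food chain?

3 links

One longest chain: Turf Algae → Parrotfish → Wrasse → Moray Eel.
It has 4 species and 3 links.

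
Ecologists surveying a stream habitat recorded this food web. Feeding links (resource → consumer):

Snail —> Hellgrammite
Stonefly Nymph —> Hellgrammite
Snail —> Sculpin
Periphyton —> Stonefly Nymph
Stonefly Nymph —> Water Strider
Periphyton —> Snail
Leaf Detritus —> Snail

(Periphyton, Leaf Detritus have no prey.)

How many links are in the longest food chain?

2 links

One longest chain: Periphyton → Snail → Hellgrammite.
It has 3 species and 2 links.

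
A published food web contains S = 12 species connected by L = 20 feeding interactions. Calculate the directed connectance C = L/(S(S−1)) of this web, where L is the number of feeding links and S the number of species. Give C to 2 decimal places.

The web has S = 12 species and L = 20 feeding links.
C = L / (S(S−1)) = 20 / 132 = 0.1515 ≈ 0.15.

C = 0.15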